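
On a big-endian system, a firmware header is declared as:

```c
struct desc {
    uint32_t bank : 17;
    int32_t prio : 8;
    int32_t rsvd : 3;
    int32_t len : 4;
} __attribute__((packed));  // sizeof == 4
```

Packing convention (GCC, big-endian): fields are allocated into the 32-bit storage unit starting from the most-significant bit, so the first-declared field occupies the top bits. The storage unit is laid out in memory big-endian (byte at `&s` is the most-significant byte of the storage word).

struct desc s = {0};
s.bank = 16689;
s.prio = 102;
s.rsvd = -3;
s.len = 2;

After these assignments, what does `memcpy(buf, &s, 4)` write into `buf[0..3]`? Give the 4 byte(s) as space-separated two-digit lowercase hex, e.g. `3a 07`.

bank:17 = 16689 → 0x4131 << 15 → word 0x20988000
prio:8 = 102 → 0x66 << 7 → word 0x2098b300
rsvd:3 = -3 → 0x5 << 4 → word 0x2098b350
len:4 = 2 → 0x2 << 0 → word 0x2098b352
word = 0x2098b352 → big-endian bytes:
  [0]=0x20  [1]=0x98  [2]=0xb3  [3]=0x52

20 98 b3 52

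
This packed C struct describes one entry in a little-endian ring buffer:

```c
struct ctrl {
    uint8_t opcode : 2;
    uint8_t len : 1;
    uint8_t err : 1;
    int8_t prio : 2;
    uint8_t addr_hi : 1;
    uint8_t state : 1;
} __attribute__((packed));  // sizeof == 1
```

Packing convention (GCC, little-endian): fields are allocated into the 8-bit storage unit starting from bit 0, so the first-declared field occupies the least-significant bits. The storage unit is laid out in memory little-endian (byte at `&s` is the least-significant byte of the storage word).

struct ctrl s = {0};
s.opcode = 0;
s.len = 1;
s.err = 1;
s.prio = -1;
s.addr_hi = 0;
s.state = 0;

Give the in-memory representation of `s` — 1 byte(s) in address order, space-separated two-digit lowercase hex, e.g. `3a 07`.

3c

opcode (2b) val=0 bits=0x0 at bit 0: 0x00
len (1b) val=1 bits=0x1 at bit 2: 0x04
err (1b) val=1 bits=0x1 at bit 3: 0x0c
prio (2b) val=-1 bits=0x3 at bit 4: 0x3c
addr_hi (1b) val=0 bits=0x0 at bit 6: 0x3c
state (1b) val=0 bits=0x0 at bit 7: 0x3c
word = 0x3c → little-endian bytes:
  [0]=0x3c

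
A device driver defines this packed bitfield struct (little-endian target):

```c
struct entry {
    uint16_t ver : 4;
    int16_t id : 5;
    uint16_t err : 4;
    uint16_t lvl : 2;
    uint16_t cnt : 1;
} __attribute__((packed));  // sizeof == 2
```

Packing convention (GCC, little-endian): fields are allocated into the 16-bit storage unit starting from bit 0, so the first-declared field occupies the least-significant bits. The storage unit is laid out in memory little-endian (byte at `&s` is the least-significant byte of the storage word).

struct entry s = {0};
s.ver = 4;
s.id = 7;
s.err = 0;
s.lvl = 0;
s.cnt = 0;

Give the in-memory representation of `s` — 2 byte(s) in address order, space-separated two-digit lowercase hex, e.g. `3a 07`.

74 00

ver (4b) val=4 bits=0x4 at bit 0: 0x0004
id (5b) val=7 bits=0x7 at bit 4: 0x0074
err (4b) val=0 bits=0x0 at bit 9: 0x0074
lvl (2b) val=0 bits=0x0 at bit 13: 0x0074
cnt (1b) val=0 bits=0x0 at bit 15: 0x0074
word = 0x0074 → little-endian bytes:
  [0]=0x74  [1]=0x00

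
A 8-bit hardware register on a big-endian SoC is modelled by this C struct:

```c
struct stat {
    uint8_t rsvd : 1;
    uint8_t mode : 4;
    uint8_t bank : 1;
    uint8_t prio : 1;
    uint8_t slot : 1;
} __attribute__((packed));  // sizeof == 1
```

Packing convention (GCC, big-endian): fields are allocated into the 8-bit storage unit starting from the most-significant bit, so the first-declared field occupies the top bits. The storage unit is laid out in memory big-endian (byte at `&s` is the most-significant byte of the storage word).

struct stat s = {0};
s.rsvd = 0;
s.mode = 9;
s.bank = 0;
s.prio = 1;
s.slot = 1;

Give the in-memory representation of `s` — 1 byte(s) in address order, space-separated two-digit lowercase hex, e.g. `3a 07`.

4b

rsvd (1b) val=0 bits=0x0 at bit 7: 0x00
mode (4b) val=9 bits=0x9 at bit 3: 0x48
bank (1b) val=0 bits=0x0 at bit 2: 0x48
prio (1b) val=1 bits=0x1 at bit 1: 0x4a
slot (1b) val=1 bits=0x1 at bit 0: 0x4b
word = 0x4b → big-endian bytes:
  [0]=0x4b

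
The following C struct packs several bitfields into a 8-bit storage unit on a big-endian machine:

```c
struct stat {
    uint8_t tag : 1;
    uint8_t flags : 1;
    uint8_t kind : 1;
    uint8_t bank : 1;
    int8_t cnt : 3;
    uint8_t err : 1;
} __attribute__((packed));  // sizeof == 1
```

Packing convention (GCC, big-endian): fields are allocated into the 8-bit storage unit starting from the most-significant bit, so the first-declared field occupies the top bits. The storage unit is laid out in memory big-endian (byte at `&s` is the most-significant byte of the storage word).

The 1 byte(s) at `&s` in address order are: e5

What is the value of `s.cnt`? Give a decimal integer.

[0]=0xe5 (big-endian) → word 0xe5
tag [7+:1] = (word>>7) & 0x1 = 1
flags [6+:1] = (word>>6) & 0x1 = 1
kind [5+:1] = (word>>5) & 0x1 = 1
bank [4+:1] = (word>>4) & 0x1 = 0
cnt [1+:3] = (word>>1) & 0x7 = 2  ←
err [0+:1] = (word>>0) & 0x1 = 1
cnt signed 3b, MSB=0: value = 2

2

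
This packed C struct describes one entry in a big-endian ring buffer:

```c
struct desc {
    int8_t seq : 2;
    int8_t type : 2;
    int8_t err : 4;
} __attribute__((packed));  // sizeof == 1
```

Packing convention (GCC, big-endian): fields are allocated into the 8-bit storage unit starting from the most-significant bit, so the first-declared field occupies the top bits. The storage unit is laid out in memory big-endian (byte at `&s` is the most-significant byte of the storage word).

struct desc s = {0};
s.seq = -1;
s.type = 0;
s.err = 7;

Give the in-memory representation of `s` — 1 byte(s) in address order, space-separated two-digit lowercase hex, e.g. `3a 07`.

seq (2b) val=-1 bits=0x3 at bit 6: 0xc0
type (2b) val=0 bits=0x0 at bit 4: 0xc0
err (4b) val=7 bits=0x7 at bit 0: 0xc7
word = 0xc7 → big-endian bytes:
  [0]=0xc7

c7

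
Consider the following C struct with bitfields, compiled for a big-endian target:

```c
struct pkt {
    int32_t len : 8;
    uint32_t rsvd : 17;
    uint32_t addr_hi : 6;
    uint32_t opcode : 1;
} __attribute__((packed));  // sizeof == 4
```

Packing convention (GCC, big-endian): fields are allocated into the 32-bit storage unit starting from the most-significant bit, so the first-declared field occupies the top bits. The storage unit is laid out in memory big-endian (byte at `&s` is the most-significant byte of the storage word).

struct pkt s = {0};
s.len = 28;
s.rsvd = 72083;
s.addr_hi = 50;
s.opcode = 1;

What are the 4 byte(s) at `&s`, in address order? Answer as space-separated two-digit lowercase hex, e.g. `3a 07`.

[24+:8] len=28 & 0xff = 0x1c; word=0x1c000000
[7+:17] rsvd=72083 & 0x1ffff = 0x11993; word=0x1c8cc980
[1+:6] addr_hi=50 & 0x3f = 0x32; word=0x1c8cc9e4
[0+:1] opcode=1 & 0x1 = 0x1; word=0x1c8cc9e5
word = 0x1c8cc9e5 → big-endian bytes:
  [0]=0x1c  [1]=0x8c  [2]=0xc9  [3]=0xe5

1c 8c c9 e5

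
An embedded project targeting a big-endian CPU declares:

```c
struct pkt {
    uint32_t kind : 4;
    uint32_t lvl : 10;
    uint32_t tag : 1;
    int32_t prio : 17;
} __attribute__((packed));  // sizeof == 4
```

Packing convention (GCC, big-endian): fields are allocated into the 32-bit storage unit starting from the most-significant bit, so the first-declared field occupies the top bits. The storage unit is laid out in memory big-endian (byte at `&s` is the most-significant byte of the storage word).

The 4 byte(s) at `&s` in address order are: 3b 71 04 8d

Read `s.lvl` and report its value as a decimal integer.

732

[0]=0x3b [1]=0x71 [2]=0x04 [3]=0x8d (big-endian) → word 0x3b71048d
kind:4 @ bit 28 → (0x3b71048d>>28)&0xf = 0x3
lvl:10 @ bit 18 → (0x3b71048d>>18)&0x3ff = 0x2dc  ←
tag:1 @ bit 17 → (0x3b71048d>>17)&0x1 = 0x0
prio:17 @ bit 0 → (0x3b71048d>>0)&0x1ffff = 0x1048d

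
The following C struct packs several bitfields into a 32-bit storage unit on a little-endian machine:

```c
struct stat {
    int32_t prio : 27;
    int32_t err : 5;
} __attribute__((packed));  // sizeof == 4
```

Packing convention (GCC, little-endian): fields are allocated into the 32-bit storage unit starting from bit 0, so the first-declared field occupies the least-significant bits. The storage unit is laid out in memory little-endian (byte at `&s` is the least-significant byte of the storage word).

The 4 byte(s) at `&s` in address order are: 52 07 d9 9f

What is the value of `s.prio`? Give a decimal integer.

[0]=0x52 [1]=0x07 [2]=0xd9 [3]=0x9f (little-endian) → word 0x9fd90752
prio [0+:27] = (word>>0) & 0x7ffffff = 131663698  ←
err [27+:5] = (word>>27) & 0x1f = 19
prio signed 27b, MSB=1: 131663698 - 134217728 = -2554030

-2554030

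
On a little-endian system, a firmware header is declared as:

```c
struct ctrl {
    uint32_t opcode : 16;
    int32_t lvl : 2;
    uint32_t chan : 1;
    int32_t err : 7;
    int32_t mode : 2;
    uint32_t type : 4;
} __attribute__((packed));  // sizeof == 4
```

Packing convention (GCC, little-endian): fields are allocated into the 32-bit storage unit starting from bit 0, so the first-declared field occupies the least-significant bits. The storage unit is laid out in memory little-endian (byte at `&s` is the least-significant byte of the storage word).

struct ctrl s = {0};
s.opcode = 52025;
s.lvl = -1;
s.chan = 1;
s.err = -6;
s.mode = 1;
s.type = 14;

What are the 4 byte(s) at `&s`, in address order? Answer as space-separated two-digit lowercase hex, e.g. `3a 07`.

opcode (16b) val=52025 bits=0xcb39 at bit 0: 0x0000cb39
lvl (2b) val=-1 bits=0x3 at bit 16: 0x0003cb39
chan (1b) val=1 bits=0x1 at bit 18: 0x0007cb39
err (7b) val=-6 bits=0x7a at bit 19: 0x03d7cb39
mode (2b) val=1 bits=0x1 at bit 26: 0x07d7cb39
type (4b) val=14 bits=0xe at bit 28: 0xe7d7cb39
word = 0xe7d7cb39 → little-endian bytes:
  [0]=0x39  [1]=0xcb  [2]=0xd7  [3]=0xe7

39 cb d7 e7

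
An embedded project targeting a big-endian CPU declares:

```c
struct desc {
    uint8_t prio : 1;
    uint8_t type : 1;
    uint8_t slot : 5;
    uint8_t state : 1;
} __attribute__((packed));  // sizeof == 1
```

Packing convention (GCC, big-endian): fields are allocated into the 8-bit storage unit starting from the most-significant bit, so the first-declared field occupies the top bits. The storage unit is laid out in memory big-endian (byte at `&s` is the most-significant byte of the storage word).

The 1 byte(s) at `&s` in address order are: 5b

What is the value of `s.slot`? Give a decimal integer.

13

[0]=0x5b (big-endian) → word 0x5b
prio:1 @ bit 7 → (0x5b>>7)&0x1 = 0x0
type:1 @ bit 6 → (0x5b>>6)&0x1 = 0x1
slot:5 @ bit 1 → (0x5b>>1)&0x1f = 0xd  ←
state:1 @ bit 0 → (0x5b>>0)&0x1 = 0x1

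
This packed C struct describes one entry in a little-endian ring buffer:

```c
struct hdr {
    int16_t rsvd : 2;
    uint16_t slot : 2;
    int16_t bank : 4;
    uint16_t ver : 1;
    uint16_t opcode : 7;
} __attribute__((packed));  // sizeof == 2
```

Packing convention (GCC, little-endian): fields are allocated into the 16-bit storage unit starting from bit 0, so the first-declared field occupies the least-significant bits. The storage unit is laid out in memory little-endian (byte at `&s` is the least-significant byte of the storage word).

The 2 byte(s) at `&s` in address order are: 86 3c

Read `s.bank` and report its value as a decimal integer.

-8

[0]=0x86 [1]=0x3c (little-endian) → word 0x3c86
rsvd [0+:2] = (word>>0) & 0x3 = 2
slot [2+:2] = (word>>2) & 0x3 = 1
bank [4+:4] = (word>>4) & 0xf = 8  ←
ver [8+:1] = (word>>8) & 0x1 = 0
opcode [9+:7] = (word>>9) & 0x7f = 30
bank signed 4b, MSB=1: 8 - 16 = -8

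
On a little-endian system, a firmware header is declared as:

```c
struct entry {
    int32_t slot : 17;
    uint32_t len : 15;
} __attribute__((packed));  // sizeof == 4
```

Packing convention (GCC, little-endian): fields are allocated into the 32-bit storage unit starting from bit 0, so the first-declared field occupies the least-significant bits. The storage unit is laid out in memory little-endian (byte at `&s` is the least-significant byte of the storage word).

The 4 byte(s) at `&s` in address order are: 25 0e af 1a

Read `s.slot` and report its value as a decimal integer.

-61915

[0]=0x25 [1]=0x0e [2]=0xaf [3]=0x1a (little-endian) → word 0x1aaf0e25
slot:17 @ bit 0 → (0x1aaf0e25>>0)&0x1ffff = 0x10e25  ←
len:15 @ bit 17 → (0x1aaf0e25>>17)&0x7fff = 0xd57
slot signed 17b, MSB=1: 69157 - 131072 = -61915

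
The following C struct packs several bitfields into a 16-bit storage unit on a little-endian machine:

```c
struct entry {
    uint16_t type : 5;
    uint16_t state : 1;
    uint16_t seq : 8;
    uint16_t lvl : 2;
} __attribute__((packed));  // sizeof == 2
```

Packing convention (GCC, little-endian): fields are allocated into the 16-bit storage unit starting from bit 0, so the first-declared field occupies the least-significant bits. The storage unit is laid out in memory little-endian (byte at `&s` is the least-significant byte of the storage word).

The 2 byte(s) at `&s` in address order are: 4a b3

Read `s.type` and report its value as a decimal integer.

[0]=0x4a [1]=0xb3 (little-endian) → word 0xb34a
type:5 @ bit 0 → (0xb34a>>0)&0x1f = 0xa  ←
state:1 @ bit 5 → (0xb34a>>5)&0x1 = 0x0
seq:8 @ bit 6 → (0xb34a>>6)&0xff = 0xcd
lvl:2 @ bit 14 → (0xb34a>>14)&0x3 = 0x2

10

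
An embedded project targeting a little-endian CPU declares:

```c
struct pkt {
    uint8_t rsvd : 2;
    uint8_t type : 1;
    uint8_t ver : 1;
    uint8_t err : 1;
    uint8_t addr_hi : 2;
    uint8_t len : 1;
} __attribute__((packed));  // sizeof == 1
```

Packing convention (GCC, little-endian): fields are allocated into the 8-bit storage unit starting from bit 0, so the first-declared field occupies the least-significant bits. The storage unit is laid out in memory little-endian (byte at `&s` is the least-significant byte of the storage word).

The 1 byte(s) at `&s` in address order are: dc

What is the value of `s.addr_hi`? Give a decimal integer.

[0]=0xdc (little-endian) → word 0xdc
rsvd:2 @ bit 0 → (0xdc>>0)&0x3 = 0x0
type:1 @ bit 2 → (0xdc>>2)&0x1 = 0x1
ver:1 @ bit 3 → (0xdc>>3)&0x1 = 0x1
err:1 @ bit 4 → (0xdc>>4)&0x1 = 0x1
addr_hi:2 @ bit 5 → (0xdc>>5)&0x3 = 0x2  ←
len:1 @ bit 7 → (0xdc>>7)&0x1 = 0x1

2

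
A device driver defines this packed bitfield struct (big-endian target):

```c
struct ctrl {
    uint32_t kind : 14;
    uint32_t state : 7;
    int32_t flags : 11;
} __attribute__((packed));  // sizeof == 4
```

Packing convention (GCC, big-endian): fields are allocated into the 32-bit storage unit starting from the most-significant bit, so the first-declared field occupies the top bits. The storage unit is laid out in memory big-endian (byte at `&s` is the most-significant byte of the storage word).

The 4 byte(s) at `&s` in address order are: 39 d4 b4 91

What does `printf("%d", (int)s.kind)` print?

[0]=0x39 [1]=0xd4 [2]=0xb4 [3]=0x91 (big-endian) → word 0x39d4b491
kind [18+:14] = (word>>18) & 0x3fff = 3701  ←
state [11+:7] = (word>>11) & 0x7f = 22
flags [0+:11] = (word>>0) & 0x7ff = 1169

3701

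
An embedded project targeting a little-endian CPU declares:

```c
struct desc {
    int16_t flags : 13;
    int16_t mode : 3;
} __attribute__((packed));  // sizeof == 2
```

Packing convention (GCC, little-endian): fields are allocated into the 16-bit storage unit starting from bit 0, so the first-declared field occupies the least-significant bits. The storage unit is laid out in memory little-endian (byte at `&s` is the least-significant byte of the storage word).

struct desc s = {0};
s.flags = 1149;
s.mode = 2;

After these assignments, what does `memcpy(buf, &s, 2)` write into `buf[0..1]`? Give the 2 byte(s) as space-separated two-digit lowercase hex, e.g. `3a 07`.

7d 44

[0+:13] flags=1149 & 0x1fff = 0x47d; word=0x047d
[13+:3] mode=2 & 0x7 = 0x2; word=0x447d
word = 0x447d → little-endian bytes:
  [0]=0x7d  [1]=0x44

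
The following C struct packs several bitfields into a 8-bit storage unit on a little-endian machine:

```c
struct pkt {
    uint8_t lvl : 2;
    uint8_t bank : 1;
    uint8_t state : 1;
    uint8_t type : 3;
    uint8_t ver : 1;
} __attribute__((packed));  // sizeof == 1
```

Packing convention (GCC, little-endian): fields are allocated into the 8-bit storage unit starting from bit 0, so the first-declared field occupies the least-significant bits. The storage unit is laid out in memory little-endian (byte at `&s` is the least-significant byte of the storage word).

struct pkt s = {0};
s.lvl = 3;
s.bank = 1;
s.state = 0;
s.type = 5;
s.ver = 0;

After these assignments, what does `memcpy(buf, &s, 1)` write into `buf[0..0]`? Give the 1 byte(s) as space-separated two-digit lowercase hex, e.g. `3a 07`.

lvl (2b) val=3 bits=0x3 at bit 0: 0x03
bank (1b) val=1 bits=0x1 at bit 2: 0x07
state (1b) val=0 bits=0x0 at bit 3: 0x07
type (3b) val=5 bits=0x5 at bit 4: 0x57
ver (1b) val=0 bits=0x0 at bit 7: 0x57
word = 0x57 → little-endian bytes:
  [0]=0x57

57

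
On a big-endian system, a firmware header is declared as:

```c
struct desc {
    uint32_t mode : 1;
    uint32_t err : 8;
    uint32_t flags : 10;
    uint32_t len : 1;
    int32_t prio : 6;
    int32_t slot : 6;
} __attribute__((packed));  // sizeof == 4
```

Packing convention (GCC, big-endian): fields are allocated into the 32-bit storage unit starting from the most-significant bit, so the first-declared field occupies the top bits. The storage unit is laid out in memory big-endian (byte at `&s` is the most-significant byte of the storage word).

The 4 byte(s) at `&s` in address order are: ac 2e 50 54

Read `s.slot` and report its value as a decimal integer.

20

[0]=0xac [1]=0x2e [2]=0x50 [3]=0x54 (big-endian) → word 0xac2e5054
mode:1 @ bit 31 → (0xac2e5054>>31)&0x1 = 0x1
err:8 @ bit 23 → (0xac2e5054>>23)&0xff = 0x58
flags:10 @ bit 13 → (0xac2e5054>>13)&0x3ff = 0x172
len:1 @ bit 12 → (0xac2e5054>>12)&0x1 = 0x1
prio:6 @ bit 6 → (0xac2e5054>>6)&0x3f = 0x1
slot:6 @ bit 0 → (0xac2e5054>>0)&0x3f = 0x14  ←
slot signed 6b, MSB=0: value = 20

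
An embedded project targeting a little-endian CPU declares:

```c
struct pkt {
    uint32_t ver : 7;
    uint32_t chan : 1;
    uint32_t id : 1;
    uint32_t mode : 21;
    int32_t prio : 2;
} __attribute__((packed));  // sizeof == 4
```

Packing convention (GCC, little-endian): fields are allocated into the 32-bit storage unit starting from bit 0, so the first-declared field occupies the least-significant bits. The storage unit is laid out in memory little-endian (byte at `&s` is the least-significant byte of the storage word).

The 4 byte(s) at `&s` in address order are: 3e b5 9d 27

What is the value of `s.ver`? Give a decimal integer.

[0]=0x3e [1]=0xb5 [2]=0x9d [3]=0x27 (little-endian) → word 0x279db53e
ver [0+:7] = (word>>0) & 0x7f = 62  ←
chan [7+:1] = (word>>7) & 0x1 = 0
id [8+:1] = (word>>8) & 0x1 = 1
mode [9+:21] = (word>>9) & 0x1fffff = 1298138
prio [30+:2] = (word>>30) & 0x3 = 0

62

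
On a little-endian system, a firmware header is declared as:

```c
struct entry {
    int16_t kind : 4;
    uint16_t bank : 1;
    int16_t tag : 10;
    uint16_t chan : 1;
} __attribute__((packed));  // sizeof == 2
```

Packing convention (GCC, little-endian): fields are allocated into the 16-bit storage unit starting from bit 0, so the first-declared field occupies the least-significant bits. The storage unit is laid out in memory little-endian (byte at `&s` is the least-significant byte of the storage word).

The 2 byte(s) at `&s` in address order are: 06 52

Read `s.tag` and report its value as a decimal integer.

[0]=0x06 [1]=0x52 (little-endian) → word 0x5206
kind [0+:4] = (word>>0) & 0xf = 6
bank [4+:1] = (word>>4) & 0x1 = 0
tag [5+:10] = (word>>5) & 0x3ff = 656  ←
chan [15+:1] = (word>>15) & 0x1 = 0
tag signed 10b, MSB=1: 656 - 1024 = -368

-368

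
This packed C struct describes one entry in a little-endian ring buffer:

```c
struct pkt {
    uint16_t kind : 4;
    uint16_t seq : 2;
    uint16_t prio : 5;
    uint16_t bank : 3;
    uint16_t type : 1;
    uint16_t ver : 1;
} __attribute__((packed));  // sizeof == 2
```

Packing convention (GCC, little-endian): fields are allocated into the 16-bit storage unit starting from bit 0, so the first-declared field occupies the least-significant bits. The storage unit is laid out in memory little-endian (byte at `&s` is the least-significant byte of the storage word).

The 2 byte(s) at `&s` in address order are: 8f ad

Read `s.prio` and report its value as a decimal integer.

22

[0]=0x8f [1]=0xad (little-endian) → word 0xad8f
kind:4 @ bit 0 → (0xad8f>>0)&0xf = 0xf
seq:2 @ bit 4 → (0xad8f>>4)&0x3 = 0x0
prio:5 @ bit 6 → (0xad8f>>6)&0x1f = 0x16  ←
bank:3 @ bit 11 → (0xad8f>>11)&0x7 = 0x5
type:1 @ bit 14 → (0xad8f>>14)&0x1 = 0x0
ver:1 @ bit 15 → (0xad8f>>15)&0x1 = 0x1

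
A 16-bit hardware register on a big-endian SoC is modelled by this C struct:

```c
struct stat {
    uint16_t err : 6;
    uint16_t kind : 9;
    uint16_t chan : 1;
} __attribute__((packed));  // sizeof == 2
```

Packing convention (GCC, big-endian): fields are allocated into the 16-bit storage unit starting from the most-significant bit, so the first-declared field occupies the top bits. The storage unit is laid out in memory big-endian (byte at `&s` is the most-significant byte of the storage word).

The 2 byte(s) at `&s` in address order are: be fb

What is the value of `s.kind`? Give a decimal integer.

[0]=0xbe [1]=0xfb (big-endian) → word 0xbefb
err [10+:6] = (word>>10) & 0x3f = 47
kind [1+:9] = (word>>1) & 0x1ff = 381  ←
chan [0+:1] = (word>>0) & 0x1 = 1

381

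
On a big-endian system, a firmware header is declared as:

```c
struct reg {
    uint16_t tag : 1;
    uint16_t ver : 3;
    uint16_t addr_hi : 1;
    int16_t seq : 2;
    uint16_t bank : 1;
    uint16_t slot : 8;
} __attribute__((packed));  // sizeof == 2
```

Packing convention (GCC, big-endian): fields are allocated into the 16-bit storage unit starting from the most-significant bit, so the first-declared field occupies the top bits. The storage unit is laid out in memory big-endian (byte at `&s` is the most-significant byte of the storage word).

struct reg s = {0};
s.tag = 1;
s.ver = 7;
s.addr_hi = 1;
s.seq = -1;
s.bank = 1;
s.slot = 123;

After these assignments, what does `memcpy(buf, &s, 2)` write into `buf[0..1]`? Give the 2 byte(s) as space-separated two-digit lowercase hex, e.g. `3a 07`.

[15+:1] tag=1 & 0x1 = 0x1; word=0x8000
[12+:3] ver=7 & 0x7 = 0x7; word=0xf000
[11+:1] addr_hi=1 & 0x1 = 0x1; word=0xf800
[9+:2] seq=-1 & 0x3 = 0x3; word=0xfe00
[8+:1] bank=1 & 0x1 = 0x1; word=0xff00
[0+:8] slot=123 & 0xff = 0x7b; word=0xff7b
word = 0xff7b → big-endian bytes:
  [0]=0xff  [1]=0x7b

ff 7b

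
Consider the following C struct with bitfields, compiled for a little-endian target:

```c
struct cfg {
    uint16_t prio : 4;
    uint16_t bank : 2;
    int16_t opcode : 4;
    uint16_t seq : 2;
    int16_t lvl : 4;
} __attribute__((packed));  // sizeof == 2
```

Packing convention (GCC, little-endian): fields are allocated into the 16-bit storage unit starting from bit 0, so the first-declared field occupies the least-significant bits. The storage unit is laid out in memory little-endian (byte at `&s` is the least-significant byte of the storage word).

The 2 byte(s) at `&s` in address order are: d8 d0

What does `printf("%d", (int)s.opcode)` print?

[0]=0xd8 [1]=0xd0 (little-endian) → word 0xd0d8
prio:4 @ bit 0 → (0xd0d8>>0)&0xf = 0x8
bank:2 @ bit 4 → (0xd0d8>>4)&0x3 = 0x1
opcode:4 @ bit 6 → (0xd0d8>>6)&0xf = 0x3  ←
seq:2 @ bit 10 → (0xd0d8>>10)&0x3 = 0x0
lvl:4 @ bit 12 → (0xd0d8>>12)&0xf = 0xd
opcode signed 4b, MSB=0: value = 3

3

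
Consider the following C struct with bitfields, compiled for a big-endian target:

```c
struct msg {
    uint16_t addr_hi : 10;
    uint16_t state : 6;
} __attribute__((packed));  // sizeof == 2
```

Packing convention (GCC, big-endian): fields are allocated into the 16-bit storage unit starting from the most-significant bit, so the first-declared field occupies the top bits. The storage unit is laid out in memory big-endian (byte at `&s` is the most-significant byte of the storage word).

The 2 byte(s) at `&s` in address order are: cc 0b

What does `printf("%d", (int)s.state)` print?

11

[0]=0xcc [1]=0x0b (big-endian) → word 0xcc0b
addr_hi [6+:10] = (word>>6) & 0x3ff = 816
state [0+:6] = (word>>0) & 0x3f = 11  ←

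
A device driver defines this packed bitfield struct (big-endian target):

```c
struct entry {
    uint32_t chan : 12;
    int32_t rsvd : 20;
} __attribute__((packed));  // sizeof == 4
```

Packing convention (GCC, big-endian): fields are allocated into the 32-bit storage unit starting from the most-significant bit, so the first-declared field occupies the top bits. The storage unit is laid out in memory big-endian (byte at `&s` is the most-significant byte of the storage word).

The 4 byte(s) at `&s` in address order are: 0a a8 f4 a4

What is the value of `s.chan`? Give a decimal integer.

[0]=0x0a [1]=0xa8 [2]=0xf4 [3]=0xa4 (big-endian) → word 0x0aa8f4a4
chan:12 @ bit 20 → (0x0aa8f4a4>>20)&0xfff = 0xaa  ←
rsvd:20 @ bit 0 → (0x0aa8f4a4>>0)&0xfffff = 0x8f4a4

170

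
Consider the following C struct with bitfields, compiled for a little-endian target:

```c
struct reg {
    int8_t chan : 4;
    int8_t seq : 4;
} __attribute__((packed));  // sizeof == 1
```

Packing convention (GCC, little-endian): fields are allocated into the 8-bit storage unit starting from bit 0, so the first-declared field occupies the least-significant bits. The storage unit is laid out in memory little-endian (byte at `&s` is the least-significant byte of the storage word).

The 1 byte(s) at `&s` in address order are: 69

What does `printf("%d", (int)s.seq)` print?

[0]=0x69 (little-endian) → word 0x69
chan [0+:4] = (word>>0) & 0xf = 9
seq [4+:4] = (word>>4) & 0xf = 6  ←
seq signed 4b, MSB=0: value = 6

6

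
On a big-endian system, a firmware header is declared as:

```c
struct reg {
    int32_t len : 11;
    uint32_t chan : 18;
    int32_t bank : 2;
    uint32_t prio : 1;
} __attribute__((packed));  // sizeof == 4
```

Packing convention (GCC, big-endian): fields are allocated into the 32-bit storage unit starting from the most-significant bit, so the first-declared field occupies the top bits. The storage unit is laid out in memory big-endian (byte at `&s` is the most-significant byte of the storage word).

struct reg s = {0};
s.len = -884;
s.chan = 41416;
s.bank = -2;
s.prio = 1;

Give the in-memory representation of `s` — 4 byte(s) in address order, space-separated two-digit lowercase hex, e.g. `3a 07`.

91 85 0e 45

len:11 = -884 → 0x48c << 21 → word 0x91800000
chan:18 = 41416 → 0xa1c8 << 3 → word 0x91850e40
bank:2 = -2 → 0x2 << 1 → word 0x91850e44
prio:1 = 1 → 0x1 << 0 → word 0x91850e45
word = 0x91850e45 → big-endian bytes:
  [0]=0x91  [1]=0x85  [2]=0x0e  [3]=0x45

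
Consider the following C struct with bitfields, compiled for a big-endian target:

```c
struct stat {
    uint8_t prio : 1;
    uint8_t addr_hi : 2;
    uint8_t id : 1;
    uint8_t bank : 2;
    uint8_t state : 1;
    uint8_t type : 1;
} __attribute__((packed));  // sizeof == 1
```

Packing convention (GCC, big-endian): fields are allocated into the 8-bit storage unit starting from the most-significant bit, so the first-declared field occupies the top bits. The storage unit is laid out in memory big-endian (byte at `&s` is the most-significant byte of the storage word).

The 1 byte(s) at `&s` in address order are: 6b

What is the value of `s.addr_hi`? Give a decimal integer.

[0]=0x6b (big-endian) → word 0x6b
prio [7+:1] = (word>>7) & 0x1 = 0
addr_hi [5+:2] = (word>>5) & 0x3 = 3  ←
id [4+:1] = (word>>4) & 0x1 = 0
bank [2+:2] = (word>>2) & 0x3 = 2
state [1+:1] = (word>>1) & 0x1 = 1
type [0+:1] = (word>>0) & 0x1 = 1

3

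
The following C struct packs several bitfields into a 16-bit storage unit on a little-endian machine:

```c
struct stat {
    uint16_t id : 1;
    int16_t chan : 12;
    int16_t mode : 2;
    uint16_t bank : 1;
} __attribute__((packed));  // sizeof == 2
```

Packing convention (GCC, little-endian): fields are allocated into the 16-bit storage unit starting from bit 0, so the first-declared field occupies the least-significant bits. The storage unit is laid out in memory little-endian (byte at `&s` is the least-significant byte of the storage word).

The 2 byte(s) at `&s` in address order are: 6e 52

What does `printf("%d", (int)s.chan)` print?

[0]=0x6e [1]=0x52 (little-endian) → word 0x526e
id:1 @ bit 0 → (0x526e>>0)&0x1 = 0x0
chan:12 @ bit 1 → (0x526e>>1)&0xfff = 0x937  ←
mode:2 @ bit 13 → (0x526e>>13)&0x3 = 0x2
bank:1 @ bit 15 → (0x526e>>15)&0x1 = 0x0
chan signed 12b, MSB=1: 2359 - 4096 = -1737

-1737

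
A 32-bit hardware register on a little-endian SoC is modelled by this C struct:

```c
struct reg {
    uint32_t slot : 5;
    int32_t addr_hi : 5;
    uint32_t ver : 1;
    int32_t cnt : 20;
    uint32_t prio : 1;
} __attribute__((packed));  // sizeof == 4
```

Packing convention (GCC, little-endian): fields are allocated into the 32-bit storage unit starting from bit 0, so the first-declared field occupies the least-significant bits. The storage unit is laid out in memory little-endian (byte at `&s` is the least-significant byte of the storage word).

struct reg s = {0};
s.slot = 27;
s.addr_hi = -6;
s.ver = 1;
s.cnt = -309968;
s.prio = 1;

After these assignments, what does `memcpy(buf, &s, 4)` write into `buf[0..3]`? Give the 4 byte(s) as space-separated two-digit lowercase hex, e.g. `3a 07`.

[0+:5] slot=27 & 0x1f = 0x1b; word=0x0000001b
[5+:5] addr_hi=-6 & 0x1f = 0x1a; word=0x0000035b
[10+:1] ver=1 & 0x1 = 0x1; word=0x0000075b
[11+:20] cnt=-309968 & 0xfffff = 0xb4530; word=0x5a29875b
[31+:1] prio=1 & 0x1 = 0x1; word=0xda29875b
word = 0xda29875b → little-endian bytes:
  [0]=0x5b  [1]=0x87  [2]=0x29  [3]=0xda

5b 87 29 da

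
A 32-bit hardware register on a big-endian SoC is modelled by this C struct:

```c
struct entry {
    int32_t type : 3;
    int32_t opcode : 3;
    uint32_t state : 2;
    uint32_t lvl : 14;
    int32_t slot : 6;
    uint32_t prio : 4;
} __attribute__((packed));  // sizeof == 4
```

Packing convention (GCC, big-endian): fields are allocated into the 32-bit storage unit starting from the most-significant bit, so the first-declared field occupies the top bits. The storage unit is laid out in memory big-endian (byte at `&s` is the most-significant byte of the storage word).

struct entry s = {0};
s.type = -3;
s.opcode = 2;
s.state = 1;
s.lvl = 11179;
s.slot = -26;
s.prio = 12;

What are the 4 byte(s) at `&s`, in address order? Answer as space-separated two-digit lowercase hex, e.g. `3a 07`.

a9 ae ae 6c

type:3 = -3 → 0x5 << 29 → word 0xa0000000
opcode:3 = 2 → 0x2 << 26 → word 0xa8000000
state:2 = 1 → 0x1 << 24 → word 0xa9000000
lvl:14 = 11179 → 0x2bab << 10 → word 0xa9aeac00
slot:6 = -26 → 0x26 << 4 → word 0xa9aeae60
prio:4 = 12 → 0xc << 0 → word 0xa9aeae6c
word = 0xa9aeae6c → big-endian bytes:
  [0]=0xa9  [1]=0xae  [2]=0xae  [3]=0x6c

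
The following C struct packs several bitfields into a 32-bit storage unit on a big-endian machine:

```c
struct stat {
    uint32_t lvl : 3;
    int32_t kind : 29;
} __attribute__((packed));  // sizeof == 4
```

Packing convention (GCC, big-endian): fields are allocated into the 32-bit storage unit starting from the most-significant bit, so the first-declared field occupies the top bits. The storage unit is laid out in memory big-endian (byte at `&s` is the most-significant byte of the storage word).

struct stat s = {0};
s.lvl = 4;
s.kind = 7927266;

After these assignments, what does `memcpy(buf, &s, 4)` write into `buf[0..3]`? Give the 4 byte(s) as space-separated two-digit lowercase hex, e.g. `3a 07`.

[29+:3] lvl=4 & 0x7 = 0x4; word=0x80000000
[0+:29] kind=7927266 & 0x1fffffff = 0x78f5e2; word=0x8078f5e2
word = 0x8078f5e2 → big-endian bytes:
  [0]=0x80  [1]=0x78  [2]=0xf5  [3]=0xe2

80 78 f5 e2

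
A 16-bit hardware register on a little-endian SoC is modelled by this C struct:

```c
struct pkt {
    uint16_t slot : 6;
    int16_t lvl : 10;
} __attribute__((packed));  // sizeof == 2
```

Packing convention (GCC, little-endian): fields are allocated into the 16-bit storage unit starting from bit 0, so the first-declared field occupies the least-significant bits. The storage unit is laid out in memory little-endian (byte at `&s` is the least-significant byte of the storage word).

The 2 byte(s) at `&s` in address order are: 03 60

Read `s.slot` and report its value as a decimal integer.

[0]=0x03 [1]=0x60 (little-endian) → word 0x6003
slot [0+:6] = (word>>0) & 0x3f = 3  ←
lvl [6+:10] = (word>>6) & 0x3ff = 384

3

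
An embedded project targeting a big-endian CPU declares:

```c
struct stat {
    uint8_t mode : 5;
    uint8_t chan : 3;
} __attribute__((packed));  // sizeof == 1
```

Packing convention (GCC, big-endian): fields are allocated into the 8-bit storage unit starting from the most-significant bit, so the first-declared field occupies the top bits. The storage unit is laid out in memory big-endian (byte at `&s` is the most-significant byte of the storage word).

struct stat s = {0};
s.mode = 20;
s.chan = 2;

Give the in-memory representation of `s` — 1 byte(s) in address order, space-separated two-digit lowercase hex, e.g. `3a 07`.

a2

[3+:5] mode=20 & 0x1f = 0x14; word=0xa0
[0+:3] chan=2 & 0x7 = 0x2; word=0xa2
word = 0xa2 → big-endian bytes:
  [0]=0xa2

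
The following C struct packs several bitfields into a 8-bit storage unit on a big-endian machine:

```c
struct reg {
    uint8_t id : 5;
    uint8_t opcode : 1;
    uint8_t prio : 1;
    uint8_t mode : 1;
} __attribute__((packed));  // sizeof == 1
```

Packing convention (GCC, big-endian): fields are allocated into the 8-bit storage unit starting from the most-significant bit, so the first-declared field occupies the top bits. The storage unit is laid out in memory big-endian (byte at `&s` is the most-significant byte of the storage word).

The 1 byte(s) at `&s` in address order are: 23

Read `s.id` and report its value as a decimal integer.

[0]=0x23 (big-endian) → word 0x23
id:5 @ bit 3 → (0x23>>3)&0x1f = 0x4  ←
opcode:1 @ bit 2 → (0x23>>2)&0x1 = 0x0
prio:1 @ bit 1 → (0x23>>1)&0x1 = 0x1
mode:1 @ bit 0 → (0x23>>0)&0x1 = 0x1

4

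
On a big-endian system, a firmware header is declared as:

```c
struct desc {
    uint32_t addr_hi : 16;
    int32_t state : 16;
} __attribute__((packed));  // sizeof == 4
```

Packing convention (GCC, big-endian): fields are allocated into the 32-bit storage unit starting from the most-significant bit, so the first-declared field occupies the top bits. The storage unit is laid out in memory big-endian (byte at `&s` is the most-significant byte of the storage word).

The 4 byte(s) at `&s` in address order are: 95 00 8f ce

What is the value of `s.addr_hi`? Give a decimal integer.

38144

[0]=0x95 [1]=0x00 [2]=0x8f [3]=0xce (big-endian) → word 0x95008fce
addr_hi:16 @ bit 16 → (0x95008fce>>16)&0xffff = 0x9500  ←
state:16 @ bit 0 → (0x95008fce>>0)&0xffff = 0x8fce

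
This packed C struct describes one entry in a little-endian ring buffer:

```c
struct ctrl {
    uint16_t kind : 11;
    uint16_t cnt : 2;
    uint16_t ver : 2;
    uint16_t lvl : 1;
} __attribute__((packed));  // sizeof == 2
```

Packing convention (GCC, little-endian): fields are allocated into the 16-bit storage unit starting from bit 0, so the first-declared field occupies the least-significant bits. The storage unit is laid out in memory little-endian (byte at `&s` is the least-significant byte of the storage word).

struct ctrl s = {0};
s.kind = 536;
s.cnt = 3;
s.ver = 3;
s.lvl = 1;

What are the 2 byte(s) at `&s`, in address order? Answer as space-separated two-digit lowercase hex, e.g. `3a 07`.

[0+:11] kind=536 & 0x7ff = 0x218; word=0x0218
[11+:2] cnt=3 & 0x3 = 0x3; word=0x1a18
[13+:2] ver=3 & 0x3 = 0x3; word=0x7a18
[15+:1] lvl=1 & 0x1 = 0x1; word=0xfa18
word = 0xfa18 → little-endian bytes:
  [0]=0x18  [1]=0xfa

18 fa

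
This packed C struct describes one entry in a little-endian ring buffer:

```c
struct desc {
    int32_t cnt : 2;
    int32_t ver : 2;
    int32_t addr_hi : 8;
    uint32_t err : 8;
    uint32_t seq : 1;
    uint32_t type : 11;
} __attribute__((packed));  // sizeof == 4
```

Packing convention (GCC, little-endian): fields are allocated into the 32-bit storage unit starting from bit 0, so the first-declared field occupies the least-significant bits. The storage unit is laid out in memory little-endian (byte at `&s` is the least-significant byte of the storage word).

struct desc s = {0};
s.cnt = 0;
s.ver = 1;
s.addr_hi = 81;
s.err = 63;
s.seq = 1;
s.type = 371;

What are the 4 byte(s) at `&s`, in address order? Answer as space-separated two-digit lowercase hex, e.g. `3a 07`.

14 f5 73 2e

cnt:2 = 0 → 0x0 << 0 → word 0x00000000
ver:2 = 1 → 0x1 << 2 → word 0x00000004
addr_hi:8 = 81 → 0x51 << 4 → word 0x00000514
err:8 = 63 → 0x3f << 12 → word 0x0003f514
seq:1 = 1 → 0x1 << 20 → word 0x0013f514
type:11 = 371 → 0x173 << 21 → word 0x2e73f514
word = 0x2e73f514 → little-endian bytes:
  [0]=0x14  [1]=0xf5  [2]=0x73  [3]=0x2e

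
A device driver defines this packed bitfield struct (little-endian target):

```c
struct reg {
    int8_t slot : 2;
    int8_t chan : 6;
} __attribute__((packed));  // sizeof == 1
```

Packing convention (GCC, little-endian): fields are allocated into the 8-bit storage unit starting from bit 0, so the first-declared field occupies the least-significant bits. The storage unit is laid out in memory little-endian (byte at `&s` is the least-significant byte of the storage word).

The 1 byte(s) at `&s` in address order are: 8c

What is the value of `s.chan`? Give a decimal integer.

[0]=0x8c (little-endian) → word 0x8c
slot [0+:2] = (word>>0) & 0x3 = 0
chan [2+:6] = (word>>2) & 0x3f = 35  ←
chan signed 6b, MSB=1: 35 - 64 = -29

-29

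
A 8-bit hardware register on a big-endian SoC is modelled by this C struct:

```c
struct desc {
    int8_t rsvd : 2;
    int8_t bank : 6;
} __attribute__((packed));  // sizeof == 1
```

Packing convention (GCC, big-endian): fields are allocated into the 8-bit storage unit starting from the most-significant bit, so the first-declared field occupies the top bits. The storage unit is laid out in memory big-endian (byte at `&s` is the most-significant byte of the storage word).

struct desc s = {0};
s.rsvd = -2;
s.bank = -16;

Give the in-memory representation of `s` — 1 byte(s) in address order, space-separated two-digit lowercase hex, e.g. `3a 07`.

rsvd:2 = -2 → 0x2 << 6 → word 0x80
bank:6 = -16 → 0x30 << 0 → word 0xb0
word = 0xb0 → big-endian bytes:
  [0]=0xb0

b0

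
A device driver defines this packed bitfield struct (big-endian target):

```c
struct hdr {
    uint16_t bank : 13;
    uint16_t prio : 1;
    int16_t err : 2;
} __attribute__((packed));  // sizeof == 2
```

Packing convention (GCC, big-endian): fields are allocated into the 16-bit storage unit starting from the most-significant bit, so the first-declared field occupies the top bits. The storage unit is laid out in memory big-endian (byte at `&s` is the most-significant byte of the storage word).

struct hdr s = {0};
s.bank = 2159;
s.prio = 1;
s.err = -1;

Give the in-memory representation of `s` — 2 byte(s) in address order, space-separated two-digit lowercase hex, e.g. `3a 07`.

43 7f

bank (13b) val=2159 bits=0x86f at bit 3: 0x4378
prio (1b) val=1 bits=0x1 at bit 2: 0x437c
err (2b) val=-1 bits=0x3 at bit 0: 0x437f
word = 0x437f → big-endian bytes:
  [0]=0x43  [1]=0x7f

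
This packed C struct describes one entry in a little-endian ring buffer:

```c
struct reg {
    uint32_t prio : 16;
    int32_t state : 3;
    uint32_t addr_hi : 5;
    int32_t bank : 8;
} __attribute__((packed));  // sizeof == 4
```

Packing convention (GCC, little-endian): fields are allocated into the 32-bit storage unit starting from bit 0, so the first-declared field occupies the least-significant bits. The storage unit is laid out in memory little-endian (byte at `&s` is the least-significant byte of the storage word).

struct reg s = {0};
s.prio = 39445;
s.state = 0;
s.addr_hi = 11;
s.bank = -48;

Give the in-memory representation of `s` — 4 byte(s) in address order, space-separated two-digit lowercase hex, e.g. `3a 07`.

prio:16 = 39445 → 0x9a15 << 0 → word 0x00009a15
state:3 = 0 → 0x0 << 16 → word 0x00009a15
addr_hi:5 = 11 → 0xb << 19 → word 0x00589a15
bank:8 = -48 → 0xd0 << 24 → word 0xd0589a15
word = 0xd0589a15 → little-endian bytes:
  [0]=0x15  [1]=0x9a  [2]=0x58  [3]=0xd0

15 9a 58 d0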